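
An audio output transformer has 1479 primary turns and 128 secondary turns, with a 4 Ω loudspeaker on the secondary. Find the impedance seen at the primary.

Z_p ≈ 534 Ω

Z_p = (N_p/N_s)² × Z_s = (1479/128)² × 4 = 534 Ω.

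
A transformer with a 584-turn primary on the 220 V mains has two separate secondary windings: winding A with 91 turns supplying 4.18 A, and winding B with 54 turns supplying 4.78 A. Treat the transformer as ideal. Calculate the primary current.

V_A = 220 × 91/584 = 34.281 V; V_B = 220 × 54/584 = 20.342 V.
P_out = V_A I_A + V_B I_B = 34.281×4.18 + 20.342×4.78 = 143.29 + 97.237 = 240.53 W.
Ideal ⇒ P_in = P_out, so I_p = P_out/V_p = 240.53/220 = 1.09 A.

I_p ≈ 1.09 A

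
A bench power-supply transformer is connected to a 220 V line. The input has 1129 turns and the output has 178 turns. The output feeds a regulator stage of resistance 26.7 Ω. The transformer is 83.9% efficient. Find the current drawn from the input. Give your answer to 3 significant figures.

V_out = 220 × 178/1129 = 34.686 V.
I_out = V_out/R = 34.686/26.7 = 1.2991 A.
P_out = V_out I_out = 34.686 × 1.2991 = 45.059 W.
P_in = P_out/η = 45.059/0.839 = 53.706 W.
I_in = P_in/V_in = 53.706/220 = 0.244 A.

I_in ≈ 0.244 A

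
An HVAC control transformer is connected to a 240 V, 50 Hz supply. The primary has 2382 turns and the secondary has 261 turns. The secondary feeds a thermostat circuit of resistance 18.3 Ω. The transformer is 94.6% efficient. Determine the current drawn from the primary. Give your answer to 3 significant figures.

I_p ≈ 0.166 A

V_s = 240 × 261/2382 = 26.297 V.
I_s = V_s/R = 26.297/18.3 = 1.4370 A.
P_out = V_s I_s = 26.297 × 1.4370 = 37.789 W.
P_in = P_out/η = 37.789/0.946 = 39.946 W.
I_p = P_in/V_p = 39.946/240 = 0.166 A.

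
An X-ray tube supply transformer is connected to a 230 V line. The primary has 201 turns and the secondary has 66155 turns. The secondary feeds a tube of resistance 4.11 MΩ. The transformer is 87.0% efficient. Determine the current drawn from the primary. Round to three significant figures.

V_s = 230 × 66155/201 = 75700 V.
I_s = V_s/R = 75700/(4.11×10^6) = 0.018418 A.
P_out = V_s I_s = 75700 × 0.018418 = 1394.3 W.
P_in = P_out/η = 1394.3/0.870 = 1602.6 W.
I_p = P_in/V_p = 1602.6/230 = 6.97 A.

I_p ≈ 6.97 A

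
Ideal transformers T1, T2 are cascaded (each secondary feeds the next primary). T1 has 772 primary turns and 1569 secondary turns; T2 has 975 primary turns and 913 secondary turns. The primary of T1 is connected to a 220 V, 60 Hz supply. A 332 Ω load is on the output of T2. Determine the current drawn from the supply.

Secondary of T1: V = 220.00 × 1569/772 = 447.12 V.
Secondary of T2: V = 447.12 × 913/975 = 418.69 V.
I_load = 418.69/332 = 1.2611 A, so P_out = 418.69 × 1.2611 = 528.02 W.
All ideal ⇒ P_in = P_out, so I_supply = 528.02/220 = 2.40 A.

I_supply ≈ 2.40 A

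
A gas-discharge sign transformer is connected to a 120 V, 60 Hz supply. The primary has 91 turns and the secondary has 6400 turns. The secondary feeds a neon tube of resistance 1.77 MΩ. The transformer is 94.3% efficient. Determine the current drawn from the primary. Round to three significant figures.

I_p ≈ 0.356 A

V_s = 120 × 6400/91 = 8439.6 V.
I_s = V_s/R = 8439.6/(1.77×10^6) = 0.0047681 A.
P_out = V_s I_s = 8439.6 × 0.0047681 = 40.241 W.
P_in = P_out/η = 40.241/0.943 = 42.673 W.
I_p = P_in/V_p = 42.673/120 = 0.356 A.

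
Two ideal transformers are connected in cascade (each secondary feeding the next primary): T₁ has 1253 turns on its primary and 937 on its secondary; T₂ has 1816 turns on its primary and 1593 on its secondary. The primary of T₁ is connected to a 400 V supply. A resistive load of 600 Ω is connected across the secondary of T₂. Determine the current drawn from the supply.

I_supply ≈ 0.287 A

After T₁: V = 400.00 × 937/1253 = 299.12 V.
After T₂: V = 299.12 × 1593/1816 = 262.39 V.
I_load = 262.39/600 = 0.43732 A, so P_out = 262.39 × 0.43732 = 114.75 W.
All ideal ⇒ P_in = P_out, so I_supply = 114.75/400 = 0.287 A.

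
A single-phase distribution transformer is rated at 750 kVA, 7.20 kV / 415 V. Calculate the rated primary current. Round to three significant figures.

I_p ≈ 104 A

I_p = S/V_p = 750000/7200 = 104 A.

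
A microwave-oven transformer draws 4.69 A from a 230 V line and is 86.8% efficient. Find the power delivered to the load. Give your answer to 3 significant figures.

P_in = V_p I_p = 230 × 4.69 = 1078.7 W.
P_out = η P_in = 0.868 × 1078.7 = 936 W.

P_out ≈ 936 W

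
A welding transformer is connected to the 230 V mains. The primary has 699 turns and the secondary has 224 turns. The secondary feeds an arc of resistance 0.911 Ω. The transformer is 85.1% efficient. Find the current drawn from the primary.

I_p ≈ 30.5 A

V_s = 230 × 224/699 = 73.705 V.
I_s = V_s/R = 73.705/0.911 = 80.906 A.
P_out = V_s I_s = 73.705 × 80.906 = 5963.2 W.
P_in = P_out/η = 5963.2/0.851 = 7007.3 W.
I_p = P_in/V_p = 7007.3/230 = 30.5 A.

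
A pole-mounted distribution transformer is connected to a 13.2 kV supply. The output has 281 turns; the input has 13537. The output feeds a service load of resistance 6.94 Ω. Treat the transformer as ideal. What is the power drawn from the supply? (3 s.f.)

P ≈ 10800 W

V_out = V_in × N_out/N_in = 13200 × 281/13537 = 274.00 V.
I_out = V_out/R = 274.00/6.94 = 39.482 A.
I_in = I_out × N_out/N_in = 39.482 × 281/13537 = 0.81956 A.
P = V_in I_in = 13200 × 0.81956 = 10800 W.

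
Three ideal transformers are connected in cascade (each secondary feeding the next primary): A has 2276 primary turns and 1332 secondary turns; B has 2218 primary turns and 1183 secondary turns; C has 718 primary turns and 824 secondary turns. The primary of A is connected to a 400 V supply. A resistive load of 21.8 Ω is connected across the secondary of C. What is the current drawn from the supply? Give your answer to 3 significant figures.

I_supply ≈ 2.35 A

Secondary of A: V = 400.00 × 1332/2276 = 234.09 V.
Secondary of B: V = 234.09 × 1183/2218 = 124.86 V.
Secondary of C: V = 124.86 × 824/718 = 143.29 V.
I_load = 143.29/21.8 = 6.5730 A, so P_out = 143.29 × 6.5730 = 941.84 W.
All ideal ⇒ P_in = P_out, so I_supply = 941.84/400 = 2.35 A.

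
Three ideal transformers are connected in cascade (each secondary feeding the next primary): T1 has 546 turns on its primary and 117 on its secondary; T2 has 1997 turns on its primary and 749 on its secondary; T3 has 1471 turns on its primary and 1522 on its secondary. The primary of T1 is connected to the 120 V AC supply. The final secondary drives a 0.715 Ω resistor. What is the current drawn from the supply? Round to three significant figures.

I_supply ≈ 1.16 A

After T1: V = 120.00 × 117/546 = 25.714 V.
After T2: V = 25.714 × 749/1997 = 9.6445 V.
After T3: V = 9.6445 × 1522/1471 = 9.9788 V.
I_load = 9.9788/0.715 = 13.956 A, so P_out = 9.9788 × 13.956 = 139.27 W.
All ideal ⇒ P_in = P_out, so I_supply = 139.27/120 = 1.16 A.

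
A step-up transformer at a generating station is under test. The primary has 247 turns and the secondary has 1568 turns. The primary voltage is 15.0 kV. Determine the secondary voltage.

V_s/V_p = N_s/N_p, so V_s = 15000 × 1568/247 = 95200 V.

V_s ≈ 95200 V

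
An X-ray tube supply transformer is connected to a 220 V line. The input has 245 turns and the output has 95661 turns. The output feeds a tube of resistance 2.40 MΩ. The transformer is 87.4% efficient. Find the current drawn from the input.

V_out = 220 × 95661/245 = 85900 V.
I_out = V_out/R = 85900/(2.40×10^6) = 0.035792 A.
P_out = V_out I_out = 85900 × 0.035792 = 3074.5 W.
P_in = P_out/η = 3074.5/0.874 = 3517.7 W.
I_in = P_in/V_in = 3517.7/220 = 16.0 A.

I_in ≈ 16.0 A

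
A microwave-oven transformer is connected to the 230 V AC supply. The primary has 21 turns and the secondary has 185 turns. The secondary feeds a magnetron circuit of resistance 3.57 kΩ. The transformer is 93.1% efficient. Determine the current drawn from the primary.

I_p ≈ 5.37 A

V_s = 230 × 185/21 = 2026.2 V.
I_s = V_s/R = 2026.2/3570 = 0.56756 A.
P_out = V_s I_s = 2026.2 × 0.56756 = 1150.0 W.
P_in = P_out/η = 1150.0/0.931 = 1235.2 W.
I_p = P_in/V_p = 1235.2/230 = 5.37 A.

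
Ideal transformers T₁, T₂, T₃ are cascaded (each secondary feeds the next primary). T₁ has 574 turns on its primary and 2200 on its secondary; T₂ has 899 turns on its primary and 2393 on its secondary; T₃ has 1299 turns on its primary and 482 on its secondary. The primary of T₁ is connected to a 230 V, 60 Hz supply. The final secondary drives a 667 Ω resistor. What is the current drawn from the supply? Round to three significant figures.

Secondary of T₁: V = 230.00 × 2200/574 = 881.53 V.
Secondary of T₂: V = 881.53 × 2393/899 = 2346.5 V.
Secondary of T₃: V = 2346.5 × 482/1299 = 870.68 V.
I_load = 870.68/667 = 1.3054 A, so P_out = 870.68 × 1.3054 = 1136.6 W.
All ideal ⇒ P_in = P_out, so I_supply = 1136.6/230 = 4.94 A.

I_supply ≈ 4.94 A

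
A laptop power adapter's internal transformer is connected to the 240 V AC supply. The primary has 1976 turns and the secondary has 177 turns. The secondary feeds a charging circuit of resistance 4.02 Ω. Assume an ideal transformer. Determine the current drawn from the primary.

V_s = V_p × N_s/N_p = 240 × 177/1976 = 21.498 V.
I_s = V_s/R = 21.498/4.02 = 5.3478 A.
For an ideal transformer I_p N_p = I_s N_s, so I_p = 5.3478 × 177/1976 = 0.479 A.

I_p ≈ 0.479 A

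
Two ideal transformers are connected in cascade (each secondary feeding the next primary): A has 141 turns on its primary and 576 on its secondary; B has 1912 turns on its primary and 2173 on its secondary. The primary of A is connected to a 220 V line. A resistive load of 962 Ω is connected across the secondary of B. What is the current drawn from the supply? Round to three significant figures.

Secondary of A: V = 220.00 × 576/141 = 898.72 V.
Secondary of B: V = 898.72 × 2173/1912 = 1021.4 V.
I_load = 1021.4/962 = 1.0618 A, so P_out = 1021.4 × 1.0618 = 1084.5 W.
All ideal ⇒ P_in = P_out, so I_supply = 1084.5/220 = 4.93 A.

I_supply ≈ 4.93 A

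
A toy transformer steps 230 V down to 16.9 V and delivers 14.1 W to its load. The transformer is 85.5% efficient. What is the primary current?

P_in = P_out/η = 14.1/0.855 = 16.491 W.
I_p = P_in/V_p = 16.491/230 = 0.0717 A.

I_p ≈ 0.0717 A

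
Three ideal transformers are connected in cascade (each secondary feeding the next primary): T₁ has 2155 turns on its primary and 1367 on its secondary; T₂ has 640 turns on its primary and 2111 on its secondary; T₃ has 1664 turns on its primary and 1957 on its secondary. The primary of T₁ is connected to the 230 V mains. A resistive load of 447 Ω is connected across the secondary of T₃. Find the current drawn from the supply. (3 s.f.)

After T₁: V = 230.00 × 1367/2155 = 145.90 V.
After T₂: V = 145.90 × 2111/640 = 481.24 V.
After T₃: V = 481.24 × 1957/1664 = 565.97 V.
I_load = 565.97/447 = 1.2662 A, so P_out = 565.97 × 1.2662 = 716.61 W.
All ideal ⇒ P_in = P_out, so I_supply = 716.61/230 = 3.12 A.

I_supply ≈ 3.12 A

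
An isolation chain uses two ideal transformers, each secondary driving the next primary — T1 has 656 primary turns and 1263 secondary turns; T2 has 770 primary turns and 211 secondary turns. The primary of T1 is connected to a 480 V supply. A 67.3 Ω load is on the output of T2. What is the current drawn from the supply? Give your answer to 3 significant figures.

I_supply ≈ 1.99 A

After T1: V = 480.00 × 1263/656 = 924.15 V.
After T2: V = 924.15 × 211/770 = 253.24 V.
I_load = 253.24/67.3 = 3.7629 A, so P_out = 253.24 × 3.7629 = 952.91 W.
All ideal ⇒ P_in = P_out, so I_supply = 952.91/480 = 1.99 A.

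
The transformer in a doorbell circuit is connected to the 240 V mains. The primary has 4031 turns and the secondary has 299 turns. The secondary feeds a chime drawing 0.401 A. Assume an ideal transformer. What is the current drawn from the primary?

For an ideal transformer I_p N_p = I_s N_s, so I_p = 0.401 × 299/4031 = 0.0297 A.

I_p ≈ 0.0297 A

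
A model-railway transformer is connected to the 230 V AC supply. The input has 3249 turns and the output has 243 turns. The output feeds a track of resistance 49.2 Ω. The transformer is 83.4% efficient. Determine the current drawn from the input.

I_in ≈ 0.0314 A

V_out = 230 × 243/3249 = 17.202 V.
I_out = V_out/R = 17.202/49.2 = 0.34964 A.
P_out = V_out I_out = 17.202 × 0.34964 = 6.0146 W.
P_in = P_out/η = 6.0146/0.834 = 7.2117 W.
I_in = P_in/V_in = 7.2117/230 = 0.0314 A.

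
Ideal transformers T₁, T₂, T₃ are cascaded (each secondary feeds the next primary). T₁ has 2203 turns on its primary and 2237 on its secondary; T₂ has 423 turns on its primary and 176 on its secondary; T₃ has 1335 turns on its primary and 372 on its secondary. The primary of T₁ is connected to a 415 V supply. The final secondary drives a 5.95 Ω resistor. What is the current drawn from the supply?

I_supply ≈ 0.967 A

Secondary of T₁: V = 415.00 × 2237/2203 = 421.40 V.
Secondary of T₂: V = 421.40 × 176/423 = 175.34 V.
Secondary of T₃: V = 175.34 × 372/1335 = 48.858 V.
I_load = 48.858/5.95 = 8.2114 A, so P_out = 48.858 × 8.2114 = 401.19 W.
All ideal ⇒ P_in = P_out, so I_supply = 401.19/415 = 0.967 A.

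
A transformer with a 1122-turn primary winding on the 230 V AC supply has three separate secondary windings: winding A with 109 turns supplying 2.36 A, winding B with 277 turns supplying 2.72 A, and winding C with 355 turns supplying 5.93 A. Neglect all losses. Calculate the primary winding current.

V_A = 230 × 109/1122 = 22.344 V; V_B = 230 × 277/1122 = 56.783 V; V_C = 230 × 355/1122 = 72.772 V.
P_out = V_A I_A + V_B I_B + V_C I_C = 22.344×2.36 + 56.783×2.72 + 72.772×5.93 = 52.732 + 154.45 + 431.54 = 638.72 W.
Ideal ⇒ P_in = P_out, so I_p = P_out/V_p = 638.72/230 = 2.78 A.

I_p ≈ 2.78 A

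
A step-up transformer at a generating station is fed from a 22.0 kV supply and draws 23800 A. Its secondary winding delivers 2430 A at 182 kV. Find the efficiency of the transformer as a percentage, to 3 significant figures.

P_in = 22000 × 23800 = 5.23600×10^8 W.
P_out = 182000 × 2430 = 4.42260×10^8 W.
η = P_out/P_in = 4.42260×10^8/(5.23600×10^8) = 0.845.

η ≈ 84.5%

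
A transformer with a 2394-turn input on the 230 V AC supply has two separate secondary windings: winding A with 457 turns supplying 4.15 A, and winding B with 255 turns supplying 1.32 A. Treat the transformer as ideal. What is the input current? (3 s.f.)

I_in ≈ 0.933 A

V_A = 230 × 457/2394 = 43.906 V; V_B = 230 × 255/2394 = 24.499 V.
P_out = V_A I_A + V_B I_B = 43.906×4.15 + 24.499×1.32 = 182.21 + 32.338 = 214.55 W.
Ideal ⇒ P_in = P_out, so I_in = P_out/V_in = 214.55/230 = 0.933 A.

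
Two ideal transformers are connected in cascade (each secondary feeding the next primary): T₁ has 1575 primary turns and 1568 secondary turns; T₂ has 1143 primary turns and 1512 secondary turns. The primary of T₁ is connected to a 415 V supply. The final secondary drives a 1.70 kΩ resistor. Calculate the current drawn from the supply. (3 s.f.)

After T₁: V = 415.00 × 1568/1575 = 413.16 V.
After T₂: V = 413.16 × 1512/1143 = 546.54 V.
I_load = 546.54/1700 = 0.32149 A, so P_out = 546.54 × 0.32149 = 175.71 W.
All ideal ⇒ P_in = P_out, so I_supply = 175.71/415 = 0.423 A.

I_supply ≈ 0.423 A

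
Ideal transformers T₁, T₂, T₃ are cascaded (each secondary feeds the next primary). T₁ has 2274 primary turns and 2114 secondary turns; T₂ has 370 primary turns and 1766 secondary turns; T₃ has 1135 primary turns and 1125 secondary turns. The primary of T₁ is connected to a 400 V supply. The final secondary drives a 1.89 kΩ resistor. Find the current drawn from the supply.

After T₁: V = 400.00 × 2114/2274 = 371.86 V.
After T₂: V = 371.86 × 1766/370 = 1774.9 V.
After T₃: V = 1774.9 × 1125/1135 = 1759.2 V.
I_load = 1759.2/1890 = 0.93080 A, so P_out = 1759.2 × 0.93080 = 1637.5 W.
All ideal ⇒ P_in = P_out, so I_supply = 1637.5/400 = 4.09 A.

I_supply ≈ 4.09 A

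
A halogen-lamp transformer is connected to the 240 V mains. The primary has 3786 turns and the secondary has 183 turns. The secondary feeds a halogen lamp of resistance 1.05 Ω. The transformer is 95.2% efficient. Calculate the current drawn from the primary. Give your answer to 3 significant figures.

I_p ≈ 0.561 A

V_s = 240 × 183/3786 = 11.601 V.
I_s = V_s/R = 11.601/1.05 = 11.048 A.
P_out = V_s I_s = 11.601 × 11.048 = 128.17 W.
P_in = P_out/η = 128.17/0.952 = 134.63 W.
I_p = P_in/V_p = 134.63/240 = 0.561 A.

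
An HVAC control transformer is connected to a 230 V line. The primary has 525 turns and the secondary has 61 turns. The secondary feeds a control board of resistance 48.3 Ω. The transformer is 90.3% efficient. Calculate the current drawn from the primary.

I_p ≈ 0.0712 A

V_s = 230 × 61/525 = 26.724 V.
I_s = V_s/R = 26.724/48.3 = 0.55329 A.
P_out = V_s I_s = 26.724 × 0.55329 = 14.786 W.
P_in = P_out/η = 14.786/0.903 = 16.374 W.
I_p = P_in/V_p = 16.374/230 = 0.0712 A.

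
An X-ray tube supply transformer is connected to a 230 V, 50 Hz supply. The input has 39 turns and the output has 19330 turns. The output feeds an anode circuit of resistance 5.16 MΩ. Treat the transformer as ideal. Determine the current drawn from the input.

V_out = V_in × N_out/N_in = 230 × 19330/39 = 114000 V.
I_out = V_out/R = 114000/(5.16×10^6) = 0.022093 A.
For an ideal transformer I_in N_in = I_out N_out, so I_in = 0.022093 × 19330/39 = 10.9 A.

I_in ≈ 10.9 A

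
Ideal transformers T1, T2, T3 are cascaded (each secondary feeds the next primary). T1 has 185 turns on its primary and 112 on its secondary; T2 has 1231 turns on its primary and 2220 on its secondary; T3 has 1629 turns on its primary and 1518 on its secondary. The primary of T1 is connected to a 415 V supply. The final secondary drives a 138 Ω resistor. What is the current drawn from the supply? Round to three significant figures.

After T1: V = 415.00 × 112/185 = 251.24 V.
After T2: V = 251.24 × 2220/1231 = 453.10 V.
After T3: V = 453.10 × 1518/1629 = 422.22 V.
I_load = 422.22/138 = 3.0596 A, so P_out = 422.22 × 3.0596 = 1291.8 W.
All ideal ⇒ P_in = P_out, so I_supply = 1291.8/415 = 3.11 A.

I_supply ≈ 3.11 A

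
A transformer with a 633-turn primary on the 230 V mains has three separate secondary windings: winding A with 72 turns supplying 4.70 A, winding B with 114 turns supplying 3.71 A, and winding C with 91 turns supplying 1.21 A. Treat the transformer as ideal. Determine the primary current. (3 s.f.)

V_A = 230 × 72/633 = 26.161 V; V_B = 230 × 114/633 = 41.422 V; V_C = 230 × 91/633 = 33.065 V.
P_out = V_A I_A + V_B I_B + V_C I_C = 26.161×4.70 + 41.422×3.71 + 33.065×1.21 = 122.96 + 153.67 + 40.008 = 316.64 W.
Ideal ⇒ P_in = P_out, so I_p = P_out/V_p = 316.64/230 = 1.38 A.

I_p ≈ 1.38 A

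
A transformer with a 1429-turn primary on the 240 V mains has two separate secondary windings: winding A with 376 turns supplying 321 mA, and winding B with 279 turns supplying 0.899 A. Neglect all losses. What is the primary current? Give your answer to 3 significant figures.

V_A = 240 × 376/1429 = 63.149 V; V_B = 240 × 279/1429 = 46.858 V.
P_out = V_A I_A + V_B I_B = 63.149×0.321 + 46.858×0.899 = 20.271 + 42.125 = 62.396 W.
Ideal ⇒ P_in = P_out, so I_p = P_out/V_p = 62.396/240 = 0.260 A.

I_p ≈ 0.260 A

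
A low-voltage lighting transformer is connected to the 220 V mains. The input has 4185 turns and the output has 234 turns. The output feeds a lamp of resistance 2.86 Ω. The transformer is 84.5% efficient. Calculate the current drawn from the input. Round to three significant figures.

V_out = 220 × 234/4185 = 12.301 V.
I_out = V_out/R = 12.301/2.86 = 4.3011 A.
P_out = V_out I_out = 12.301 × 4.3011 = 52.908 W.
P_in = P_out/η = 52.908/0.845 = 62.613 W.
I_in = P_in/V_in = 62.613/220 = 0.285 A.

I_in ≈ 0.285 A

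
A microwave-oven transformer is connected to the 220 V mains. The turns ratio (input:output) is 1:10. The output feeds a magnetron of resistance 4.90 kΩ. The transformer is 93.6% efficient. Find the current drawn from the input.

V_out = 220 × 10/1 = 2200.0 V.
I_out = V_out/R = 2200.0/4900 = 0.44898 A.
P_out = V_out I_out = 2200.0 × 0.44898 = 987.76 W.
P_in = P_out/η = 987.76/0.936 = 1055.3 W.
I_in = P_in/V_in = 1055.3/220 = 4.80 A.

I_in ≈ 4.80 A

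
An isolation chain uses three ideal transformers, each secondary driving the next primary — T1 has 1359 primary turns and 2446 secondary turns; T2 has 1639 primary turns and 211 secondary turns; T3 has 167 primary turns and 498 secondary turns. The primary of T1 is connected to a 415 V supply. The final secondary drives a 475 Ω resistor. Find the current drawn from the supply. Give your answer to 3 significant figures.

I_supply ≈ 0.417 A

After T1: V = 415.00 × 2446/1359 = 746.94 V.
After T2: V = 746.94 × 211/1639 = 96.159 V.
After T3: V = 96.159 × 498/167 = 286.75 V.
I_load = 286.75/475 = 0.60368 A, so P_out = 286.75 × 0.60368 = 173.10 W.
All ideal ⇒ P_in = P_out, so I_supply = 173.10/415 = 0.417 A.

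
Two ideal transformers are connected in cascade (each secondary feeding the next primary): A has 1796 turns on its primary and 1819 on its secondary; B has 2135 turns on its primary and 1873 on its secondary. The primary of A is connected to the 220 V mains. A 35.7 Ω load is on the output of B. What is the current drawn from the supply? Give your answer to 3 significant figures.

I_supply ≈ 4.87 A

After A: V = 220.00 × 1819/1796 = 222.82 V.
After B: V = 222.82 × 1873/2135 = 195.47 V.
I_load = 195.47/35.7 = 5.4755 A, so P_out = 195.47 × 5.4755 = 1070.3 W.
All ideal ⇒ P_in = P_out, so I_supply = 1070.3/220 = 4.87 A.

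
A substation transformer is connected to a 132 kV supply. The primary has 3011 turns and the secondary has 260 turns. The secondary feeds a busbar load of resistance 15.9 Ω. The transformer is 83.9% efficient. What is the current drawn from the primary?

I_p ≈ 73.8 A

V_s = 132000 × 260/3011 = 11398 V.
I_s = V_s/R = 11398/15.9 = 716.87 A.
P_out = V_s I_s = 11398 × 716.87 = 8.1710×10^6 W.
P_in = P_out/η = 8.1710×10^6/0.839 = 9.7390×10^6 W.
I_p = P_in/V_p = 9.7390×10^6/132000 = 73.8 A.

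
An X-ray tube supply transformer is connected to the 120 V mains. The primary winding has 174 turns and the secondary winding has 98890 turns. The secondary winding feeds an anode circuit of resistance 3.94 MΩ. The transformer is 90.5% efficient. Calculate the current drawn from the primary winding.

I_p ≈ 10.9 A

V_s = 120 × 98890/174 = 68200 V.
I_s = V_s/R = 68200/(3.94×10^6) = 0.017310 A.
P_out = V_s I_s = 68200 × 0.017310 = 1180.5 W.
P_in = P_out/η = 1180.5/0.905 = 1304.4 W.
I_p = P_in/V_p = 1304.4/120 = 10.9 A.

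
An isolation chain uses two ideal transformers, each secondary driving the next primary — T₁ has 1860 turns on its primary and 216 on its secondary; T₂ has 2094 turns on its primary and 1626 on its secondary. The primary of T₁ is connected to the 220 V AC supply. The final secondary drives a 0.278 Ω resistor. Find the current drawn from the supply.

I_supply ≈ 6.43 A

After T₁: V = 220.00 × 216/1860 = 25.548 V.
After T₂: V = 25.548 × 1626/2094 = 19.838 V.
I_load = 19.838/0.278 = 71.361 A, so P_out = 19.838 × 71.361 = 1415.7 W.
All ideal ⇒ P_in = P_out, so I_supply = 1415.7/220 = 6.43 A.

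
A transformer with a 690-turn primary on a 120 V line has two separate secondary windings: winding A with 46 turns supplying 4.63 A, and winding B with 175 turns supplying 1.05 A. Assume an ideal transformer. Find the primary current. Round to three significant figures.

I_p ≈ 0.575 A

V_A = 120 × 46/690 = 8.0000 V; V_B = 120 × 175/690 = 30.435 V.
P_out = V_A I_A + V_B I_B = 8.0000×4.63 + 30.435×1.05 = 37.040 + 31.957 = 68.997 W.
Ideal ⇒ P_in = P_out, so I_p = P_out/V_p = 68.997/120 = 0.575 A.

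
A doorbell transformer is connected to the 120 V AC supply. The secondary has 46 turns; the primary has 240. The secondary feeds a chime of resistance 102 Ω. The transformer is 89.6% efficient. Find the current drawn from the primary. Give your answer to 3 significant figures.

I_p ≈ 0.0482 A

V_s = 120 × 46/240 = 23.000 V.
I_s = V_s/R = 23.000/102 = 0.22549 A.
P_out = V_s I_s = 23.000 × 0.22549 = 5.1863 W.
P_in = P_out/η = 5.1863/0.896 = 5.7883 W.
I_p = P_in/V_p = 5.7883/120 = 0.0482 A.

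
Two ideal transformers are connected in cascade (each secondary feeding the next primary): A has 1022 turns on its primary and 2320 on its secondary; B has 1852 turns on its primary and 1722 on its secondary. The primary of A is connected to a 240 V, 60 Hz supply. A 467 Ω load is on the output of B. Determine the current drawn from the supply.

I_supply ≈ 2.29 A

Secondary of A: V = 240.00 × 2320/1022 = 544.81 V.
Secondary of B: V = 544.81 × 1722/1852 = 506.57 V.
I_load = 506.57/467 = 1.0847 A, so P_out = 506.57 × 1.0847 = 549.50 W.
All ideal ⇒ P_in = P_out, so I_supply = 549.50/240 = 2.29 A.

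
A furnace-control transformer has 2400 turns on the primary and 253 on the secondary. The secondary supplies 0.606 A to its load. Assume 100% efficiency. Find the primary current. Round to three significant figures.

I_p ≈ 0.0639 A

For an ideal transformer I_p/I_s = N_s/N_p, so I_p = 0.606 × 253/2400 = 0.0639 A.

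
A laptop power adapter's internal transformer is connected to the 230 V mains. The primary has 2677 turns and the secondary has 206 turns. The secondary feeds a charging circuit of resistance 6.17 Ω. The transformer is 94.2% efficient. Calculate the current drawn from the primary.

I_p ≈ 0.234 A

V_s = 230 × 206/2677 = 17.699 V.
I_s = V_s/R = 17.699/6.17 = 2.8685 A.
P_out = V_s I_s = 17.699 × 2.8685 = 50.770 W.
P_in = P_out/η = 50.770/0.942 = 53.896 W.
I_p = P_in/V_p = 53.896/230 = 0.234 A.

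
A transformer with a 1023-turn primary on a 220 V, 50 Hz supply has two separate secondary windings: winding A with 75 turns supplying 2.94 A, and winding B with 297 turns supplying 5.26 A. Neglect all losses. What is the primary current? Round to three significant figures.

I_p ≈ 1.74 A

V_A = 220 × 75/1023 = 16.129 V; V_B = 220 × 297/1023 = 63.871 V.
P_out = V_A I_A + V_B I_B = 16.129×2.94 + 63.871×5.26 = 47.419 + 335.96 = 383.38 W.
Ideal ⇒ P_in = P_out, so I_p = P_out/V_p = 383.38/220 = 1.74 A.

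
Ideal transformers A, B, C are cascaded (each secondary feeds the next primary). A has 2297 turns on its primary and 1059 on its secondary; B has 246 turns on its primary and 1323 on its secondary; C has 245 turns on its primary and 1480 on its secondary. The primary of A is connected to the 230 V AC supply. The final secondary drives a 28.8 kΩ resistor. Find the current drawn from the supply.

I_supply ≈ 1.79 A

After A: V = 230.00 × 1059/2297 = 106.04 V.
After B: V = 106.04 × 1323/246 = 570.28 V.
After C: V = 570.28 × 1480/245 = 3445.0 V.
I_load = 3445.0/28800 = 0.11962 A, so P_out = 3445.0 × 0.11962 = 412.07 W.
All ideal ⇒ P_in = P_out, so I_supply = 412.07/230 = 1.79 A.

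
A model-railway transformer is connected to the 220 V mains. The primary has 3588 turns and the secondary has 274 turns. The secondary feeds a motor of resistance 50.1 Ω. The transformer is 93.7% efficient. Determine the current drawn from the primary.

I_p ≈ 0.0273 A

V_s = 220 × 274/3588 = 16.800 V.
I_s = V_s/R = 16.800/50.1 = 0.33534 A.
P_out = V_s I_s = 16.800 × 0.33534 = 5.6338 W.
P_in = P_out/η = 5.6338/0.937 = 6.0126 W.
I_p = P_in/V_p = 6.0126/220 = 0.0273 A.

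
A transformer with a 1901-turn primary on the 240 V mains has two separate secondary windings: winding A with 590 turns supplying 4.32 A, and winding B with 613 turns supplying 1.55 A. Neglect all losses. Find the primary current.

V_A = 240 × 590/1901 = 74.487 V; V_B = 240 × 613/1901 = 77.391 V.
P_out = V_A I_A + V_B I_B = 74.487×4.32 + 77.391×1.55 = 321.78 + 119.96 = 441.74 W.
Ideal ⇒ P_in = P_out, so I_p = P_out/V_p = 441.74/240 = 1.84 A.

I_p ≈ 1.84 A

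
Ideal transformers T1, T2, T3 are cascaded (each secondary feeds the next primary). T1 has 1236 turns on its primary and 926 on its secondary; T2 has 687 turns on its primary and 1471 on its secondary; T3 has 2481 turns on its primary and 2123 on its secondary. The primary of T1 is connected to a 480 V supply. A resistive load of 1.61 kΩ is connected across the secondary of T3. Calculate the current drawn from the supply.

I_supply ≈ 0.562 A

Secondary of T1: V = 480.00 × 926/1236 = 359.61 V.
Secondary of T2: V = 359.61 × 1471/687 = 770.00 V.
Secondary of T3: V = 770.00 × 2123/2481 = 658.89 V.
I_load = 658.89/1610 = 0.40925 A, so P_out = 658.89 × 0.40925 = 269.65 W.
All ideal ⇒ P_in = P_out, so I_supply = 269.65/480 = 0.562 A.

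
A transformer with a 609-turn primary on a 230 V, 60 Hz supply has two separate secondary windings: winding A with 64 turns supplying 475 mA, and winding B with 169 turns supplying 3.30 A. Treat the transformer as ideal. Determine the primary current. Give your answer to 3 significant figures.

I_p ≈ 0.966 A

V_A = 230 × 64/609 = 24.171 V; V_B = 230 × 169/609 = 63.826 V.
P_out = V_A I_A + V_B I_B = 24.171×0.475 + 63.826×3.30 = 11.481 + 210.63 = 222.11 W.
Ideal ⇒ P_in = P_out, so I_p = P_out/V_p = 222.11/230 = 0.966 A.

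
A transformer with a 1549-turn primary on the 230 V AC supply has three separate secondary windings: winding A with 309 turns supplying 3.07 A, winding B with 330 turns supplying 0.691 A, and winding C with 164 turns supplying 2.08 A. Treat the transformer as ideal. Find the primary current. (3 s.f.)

I_p ≈ 0.980 A

V_A = 230 × 309/1549 = 45.881 V; V_B = 230 × 330/1549 = 48.999 V; V_C = 230 × 164/1549 = 24.351 V.
P_out = V_A I_A + V_B I_B + V_C I_C = 45.881×3.07 + 48.999×0.691 + 24.351×2.08 = 140.86 + 33.859 + 50.650 = 225.36 W.
Ideal ⇒ P_in = P_out, so I_p = P_out/V_p = 225.36/230 = 0.980 A.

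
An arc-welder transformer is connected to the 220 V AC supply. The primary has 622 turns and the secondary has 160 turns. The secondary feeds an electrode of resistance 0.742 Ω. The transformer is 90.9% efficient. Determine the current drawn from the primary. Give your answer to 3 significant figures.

I_p ≈ 21.6 A

V_s = 220 × 160/622 = 56.592 V.
I_s = V_s/R = 56.592/0.742 = 76.269 A.
P_out = V_s I_s = 56.592 × 76.269 = 4316.2 W.
P_in = P_out/η = 4316.2/0.909 = 4748.3 W.
I_p = P_in/V_p = 4748.3/220 = 21.6 A.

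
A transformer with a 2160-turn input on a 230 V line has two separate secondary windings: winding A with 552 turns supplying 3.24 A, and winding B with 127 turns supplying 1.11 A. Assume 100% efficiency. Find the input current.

V_A = 230 × 552/2160 = 58.778 V; V_B = 230 × 127/2160 = 13.523 V.
P_out = V_A I_A + V_B I_B = 58.778×3.24 + 13.523×1.11 = 190.44 + 15.011 = 205.45 W.
Ideal ⇒ P_in = P_out, so I_in = P_out/V_in = 205.45/230 = 0.893 A.

I_in ≈ 0.893 A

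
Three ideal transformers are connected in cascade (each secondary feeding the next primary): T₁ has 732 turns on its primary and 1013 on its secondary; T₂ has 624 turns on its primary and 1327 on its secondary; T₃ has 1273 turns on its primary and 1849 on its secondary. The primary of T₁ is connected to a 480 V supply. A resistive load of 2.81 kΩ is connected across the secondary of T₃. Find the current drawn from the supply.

I_supply ≈ 3.12 A

Secondary of T₁: V = 480.00 × 1013/732 = 664.26 V.
Secondary of T₂: V = 664.26 × 1327/624 = 1412.6 V.
Secondary of T₃: V = 1412.6 × 1849/1273 = 2051.8 V.
I_load = 2051.8/2810 = 0.73018 A, so P_out = 2051.8 × 0.73018 = 1498.2 W.
All ideal ⇒ P_in = P_out, so I_supply = 1498.2/480 = 3.12 A.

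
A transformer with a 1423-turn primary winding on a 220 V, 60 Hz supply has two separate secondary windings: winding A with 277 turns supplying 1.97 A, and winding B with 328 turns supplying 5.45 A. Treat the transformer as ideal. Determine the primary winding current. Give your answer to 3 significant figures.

V_A = 220 × 277/1423 = 42.825 V; V_B = 220 × 328/1423 = 50.710 V.
P_out = V_A I_A + V_B I_B = 42.825×1.97 + 50.710×5.45 = 84.365 + 276.37 = 360.73 W.
Ideal ⇒ P_in = P_out, so I_p = P_out/V_p = 360.73/220 = 1.64 A.

I_p ≈ 1.64 A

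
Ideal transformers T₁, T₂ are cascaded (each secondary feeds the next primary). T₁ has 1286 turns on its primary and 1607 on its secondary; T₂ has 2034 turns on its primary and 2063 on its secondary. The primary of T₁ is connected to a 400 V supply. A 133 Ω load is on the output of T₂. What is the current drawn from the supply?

Secondary of T₁: V = 400.00 × 1607/1286 = 499.84 V.
Secondary of T₂: V = 499.84 × 2063/2034 = 506.97 V.
I_load = 506.97/133 = 3.8118 A, so P_out = 506.97 × 3.8118 = 1932.5 W.
All ideal ⇒ P_in = P_out, so I_supply = 1932.5/400 = 4.83 A.

I_supply ≈ 4.83 A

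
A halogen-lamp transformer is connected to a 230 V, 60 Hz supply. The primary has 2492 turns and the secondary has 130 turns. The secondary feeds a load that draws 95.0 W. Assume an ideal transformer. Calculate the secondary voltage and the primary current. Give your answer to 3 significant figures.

V_s = V_p × N_s/N_p = 230 × 130/2492 = 11.998 V.
I_s = P/V_s = 95.0/11.998 = 7.9177 A.
I_p = I_s × N_s/N_p = 7.9177 × 130/2492 = 0.413 A.

V_s ≈ 12.0 V, I_p ≈ 0.413 A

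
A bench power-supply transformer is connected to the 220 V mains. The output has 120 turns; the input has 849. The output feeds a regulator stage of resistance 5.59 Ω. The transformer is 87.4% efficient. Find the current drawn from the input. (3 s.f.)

I_in ≈ 0.900 A

V_out = 220 × 120/849 = 31.095 V.
I_out = V_out/R = 31.095/5.59 = 5.5627 A.
P_out = V_out I_out = 31.095 × 5.5627 = 172.97 W.
P_in = P_out/η = 172.97/0.874 = 197.91 W.
I_in = P_in/V_in = 197.91/220 = 0.900 A.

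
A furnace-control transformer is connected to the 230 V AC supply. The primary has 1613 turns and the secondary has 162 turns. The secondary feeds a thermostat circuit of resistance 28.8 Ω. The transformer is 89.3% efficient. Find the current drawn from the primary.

V_s = 230 × 162/1613 = 23.100 V.
I_s = V_s/R = 23.100/28.8 = 0.80208 A.
P_out = V_s I_s = 23.100 × 0.80208 = 18.528 W.
P_in = P_out/η = 18.528/0.893 = 20.748 W.
I_p = P_in/V_p = 20.748/230 = 0.0902 A.

I_p ≈ 0.0902 A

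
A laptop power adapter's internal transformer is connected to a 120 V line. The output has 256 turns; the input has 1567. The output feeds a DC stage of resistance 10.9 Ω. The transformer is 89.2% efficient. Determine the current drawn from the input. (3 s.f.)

V_out = 120 × 256/1567 = 19.604 V.
I_out = V_out/R = 19.604/10.9 = 1.7986 A.
P_out = V_out I_out = 19.604 × 1.7986 = 35.260 W.
P_in = P_out/η = 35.260/0.892 = 39.529 W.
I_in = P_in/V_in = 39.529/120 = 0.329 A.

I_in ≈ 0.329 A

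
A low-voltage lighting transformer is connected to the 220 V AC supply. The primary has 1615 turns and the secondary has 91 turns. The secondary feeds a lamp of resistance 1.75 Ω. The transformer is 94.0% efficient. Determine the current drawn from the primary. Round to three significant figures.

I_p ≈ 0.425 A

V_s = 220 × 91/1615 = 12.396 V.
I_s = V_s/R = 12.396/1.75 = 7.0836 A.
P_out = V_s I_s = 12.396 × 7.0836 = 87.810 W.
P_in = P_out/η = 87.810/0.940 = 93.415 W.
I_p = P_in/V_p = 93.415/220 = 0.425 A.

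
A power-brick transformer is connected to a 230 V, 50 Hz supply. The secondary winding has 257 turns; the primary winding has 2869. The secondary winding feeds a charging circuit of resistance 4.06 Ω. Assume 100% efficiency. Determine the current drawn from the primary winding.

V_s = V_p × N_s/N_p = 230 × 257/2869 = 20.603 V.
I_s = V_s/R = 20.603/4.06 = 5.0746 A.
For an ideal transformer I_p N_p = I_s N_s, so I_p = 5.0746 × 257/2869 = 0.455 A.

I_p ≈ 0.455 A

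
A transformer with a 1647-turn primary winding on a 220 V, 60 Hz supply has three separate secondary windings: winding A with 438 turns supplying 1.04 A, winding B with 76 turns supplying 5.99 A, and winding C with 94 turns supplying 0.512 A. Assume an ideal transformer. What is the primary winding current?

I_p ≈ 0.582 A

V_A = 220 × 438/1647 = 58.506 V; V_B = 220 × 76/1647 = 10.152 V; V_C = 220 × 94/1647 = 12.556 V.
P_out = V_A I_A + V_B I_B + V_C I_C = 58.506×1.04 + 10.152×5.99 + 12.556×0.512 = 60.847 + 60.809 + 6.4288 = 128.08 W.
Ideal ⇒ P_in = P_out, so I_p = P_out/V_p = 128.08/220 = 0.582 A.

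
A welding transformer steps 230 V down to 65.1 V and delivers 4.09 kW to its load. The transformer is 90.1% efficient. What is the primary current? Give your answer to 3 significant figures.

I_p ≈ 19.7 A

P_in = P_out/η = 4090/0.901 = 4539.4 W.
I_p = P_in/V_p = 4539.4/230 = 19.7 A.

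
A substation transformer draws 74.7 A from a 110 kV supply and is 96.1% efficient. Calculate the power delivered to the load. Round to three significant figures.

P_in = V_p I_p = 110000 × 74.7 = 8.2170×10^6 W.
P_out = η P_in = 0.961 × 8.2170×10^6 = 7.90×10^6 W.

P_out ≈ 7.90×10^6 W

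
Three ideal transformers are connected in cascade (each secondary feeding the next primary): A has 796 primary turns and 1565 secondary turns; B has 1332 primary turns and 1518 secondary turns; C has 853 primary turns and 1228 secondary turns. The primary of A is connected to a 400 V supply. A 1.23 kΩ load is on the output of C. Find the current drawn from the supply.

I_supply ≈ 3.38 A

After A: V = 400.00 × 1565/796 = 786.43 V.
After B: V = 786.43 × 1518/1332 = 896.25 V.
After C: V = 896.25 × 1228/853 = 1290.3 V.
I_load = 1290.3/1230 = 1.0490 A, so P_out = 1290.3 × 1.0490 = 1353.5 W.
All ideal ⇒ P_in = P_out, so I_supply = 1353.5/400 = 3.38 A.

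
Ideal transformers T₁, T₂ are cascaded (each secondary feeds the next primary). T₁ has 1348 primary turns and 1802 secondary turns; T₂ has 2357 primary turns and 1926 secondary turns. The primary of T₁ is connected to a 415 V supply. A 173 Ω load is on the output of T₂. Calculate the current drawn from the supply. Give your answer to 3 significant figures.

I_supply ≈ 2.86 A

Secondary of T₁: V = 415.00 × 1802/1348 = 554.77 V.
Secondary of T₂: V = 554.77 × 1926/2357 = 453.33 V.
I_load = 453.33/173 = 2.6204 A, so P_out = 453.33 × 2.6204 = 1187.9 W.
All ideal ⇒ P_in = P_out, so I_supply = 1187.9/415 = 2.86 A.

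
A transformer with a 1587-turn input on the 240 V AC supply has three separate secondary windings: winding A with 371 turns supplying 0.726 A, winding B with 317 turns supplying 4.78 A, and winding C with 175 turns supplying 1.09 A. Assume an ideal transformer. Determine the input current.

V_A = 240 × 371/1587 = 56.106 V; V_B = 240 × 317/1587 = 47.940 V; V_C = 240 × 175/1587 = 26.465 V.
P_out = V_A I_A + V_B I_B + V_C I_C = 56.106×0.726 + 47.940×4.78 + 26.465×1.09 = 40.733 + 229.15 + 28.847 = 298.73 W.
Ideal ⇒ P_in = P_out, so I_in = P_out/V_in = 298.73/240 = 1.24 A.

I_in ≈ 1.24 A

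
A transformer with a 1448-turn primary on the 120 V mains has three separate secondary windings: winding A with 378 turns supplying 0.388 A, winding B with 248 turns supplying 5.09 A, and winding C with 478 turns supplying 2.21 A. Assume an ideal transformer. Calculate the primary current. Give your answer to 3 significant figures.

V_A = 120 × 378/1448 = 31.326 V; V_B = 120 × 248/1448 = 20.552 V; V_C = 120 × 478/1448 = 39.613 V.
P_out = V_A I_A + V_B I_B + V_C I_C = 31.326×0.388 + 20.552×5.09 + 39.613×2.21 = 12.154 + 104.61 + 87.545 = 204.31 W.
Ideal ⇒ P_in = P_out, so I_p = P_out/V_p = 204.31/120 = 1.70 A.

I_p ≈ 1.70 A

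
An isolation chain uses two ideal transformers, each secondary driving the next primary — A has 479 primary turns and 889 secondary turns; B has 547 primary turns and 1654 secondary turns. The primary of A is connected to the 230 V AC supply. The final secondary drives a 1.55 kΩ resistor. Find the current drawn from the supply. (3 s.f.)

Secondary of A: V = 230.00 × 889/479 = 426.87 V.
Secondary of B: V = 426.87 × 1654/547 = 1290.8 V.
I_load = 1290.8/1550 = 0.83274 A, so P_out = 1290.8 × 0.83274 = 1074.9 W.
All ideal ⇒ P_in = P_out, so I_supply = 1074.9/230 = 4.67 A.

I_supply ≈ 4.67 A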